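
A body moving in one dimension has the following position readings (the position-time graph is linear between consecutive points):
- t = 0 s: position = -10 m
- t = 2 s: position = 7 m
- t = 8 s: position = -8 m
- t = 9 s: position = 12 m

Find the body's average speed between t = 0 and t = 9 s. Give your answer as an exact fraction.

52/9 m/s

Average speed = (total path length)/(elapsed time); on a piecewise-linear x-t graph the path length is Σ|Δx|.
0–2 s: |Δx| = |7 − -10| = 17 m
2–8 s: |Δx| = |-8 − 7| = 15 m
8–9 s: |Δx| = |12 − -8| = 20 m
Total path = 52 m; average speed = 52/9 = 52/9 m/s.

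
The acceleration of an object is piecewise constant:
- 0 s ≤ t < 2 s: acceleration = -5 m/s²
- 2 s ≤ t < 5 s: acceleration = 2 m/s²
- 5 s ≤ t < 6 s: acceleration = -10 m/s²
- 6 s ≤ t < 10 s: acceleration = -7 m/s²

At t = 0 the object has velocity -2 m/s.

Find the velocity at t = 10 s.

-44 m/s

Δv equals the area under the a-t graph; then v = v₀ + Δv.
0–2 s: -5 × 2 = -10 m/s
2–5 s: 2 × 3 = 6 m/s
5–6 s: -10 × 1 = -10 m/s
6–10 s: -7 × 4 = -28 m/s
Δv = -42 m/s, so v(10) = -2 + (-42) = -44 m/s.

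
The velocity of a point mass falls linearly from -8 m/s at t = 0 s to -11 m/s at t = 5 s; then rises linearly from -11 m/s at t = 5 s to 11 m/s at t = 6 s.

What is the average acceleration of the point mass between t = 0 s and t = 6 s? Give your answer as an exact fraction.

Average acceleration = Δv/Δt = (11 − -8)/(6 − 0) = 19/6 m/s².

19/6 m/s²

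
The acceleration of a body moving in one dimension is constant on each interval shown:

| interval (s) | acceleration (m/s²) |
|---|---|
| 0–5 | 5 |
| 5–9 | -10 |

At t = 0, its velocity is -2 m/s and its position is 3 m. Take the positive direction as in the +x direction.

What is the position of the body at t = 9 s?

On each constant-a segment, Δv = aΔt and Δx = v₀Δt + ½aΔt²; chain segment to segment.
0–5 s: v starts -2 m/s; Δx = -2·5 + ½·5·5² = 52.5 m; v ends 23 m/s.
5–9 s: v starts 23 m/s; Δx = 23·4 + ½·-10·4² = 12 m; v ends -17 m/s.
x(9) = 3 + Σ Δx = 67.5 m.

67.5 m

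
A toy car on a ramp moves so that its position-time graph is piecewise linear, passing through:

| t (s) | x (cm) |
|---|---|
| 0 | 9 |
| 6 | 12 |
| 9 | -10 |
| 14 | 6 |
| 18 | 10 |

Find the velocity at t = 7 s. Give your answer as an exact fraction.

-22/3 cm/s

Velocity is the slope of the x-t graph on 6–9 s: (-10 − 12)/(9 − 6) = -22/3 cm/s.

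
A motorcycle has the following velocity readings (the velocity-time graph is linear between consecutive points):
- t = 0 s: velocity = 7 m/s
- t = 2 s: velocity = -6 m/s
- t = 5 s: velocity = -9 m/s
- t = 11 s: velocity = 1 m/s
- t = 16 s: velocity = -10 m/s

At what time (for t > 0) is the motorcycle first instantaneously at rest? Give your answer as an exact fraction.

v changes sign on 0–2 s (from 7 to -6); the graph is linear there, so v = 0 at t = 0 + (-7)·(2 − 0)/(-6 − 7) = 14/13 s.

t = 14/13 s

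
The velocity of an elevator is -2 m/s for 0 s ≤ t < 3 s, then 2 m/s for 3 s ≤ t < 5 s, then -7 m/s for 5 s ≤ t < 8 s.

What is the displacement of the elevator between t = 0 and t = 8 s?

Displacement is the signed area under the v-t curve.
0–3 s: -2 × 3 = -6 m
3–5 s: 2 × 2 = 4 m
5–8 s: -7 × 3 = -21 m
Net displacement = -23 m

-23 m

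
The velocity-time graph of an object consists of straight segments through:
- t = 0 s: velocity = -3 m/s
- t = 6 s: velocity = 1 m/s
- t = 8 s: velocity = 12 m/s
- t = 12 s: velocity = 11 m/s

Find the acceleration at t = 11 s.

Acceleration is the slope of the v-t graph on 8–12 s: (11 − 12)/(12 − 8) = -0.25 m/s².

-0.25 m/s²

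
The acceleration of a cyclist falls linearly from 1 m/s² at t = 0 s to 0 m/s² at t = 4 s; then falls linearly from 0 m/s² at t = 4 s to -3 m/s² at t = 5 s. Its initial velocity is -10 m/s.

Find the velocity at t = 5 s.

Δv equals the area under the a-t graph; then v = v₀ + Δv.
0–4 s: ½(1 + 0)(4) = 2 m/s
4–5 s: ½(0 + -3)(1) = -1.5 m/s
Δv = 0.5 m/s, so v(5) = -10 + (0.5) = -9.5 m/s.

-9.5 m/s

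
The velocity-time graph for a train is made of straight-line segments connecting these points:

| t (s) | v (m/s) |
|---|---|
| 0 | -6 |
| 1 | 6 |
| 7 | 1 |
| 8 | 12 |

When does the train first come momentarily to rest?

t = 0.5 s

v changes sign on 0–1 s (from -6 to 6); the graph is linear there, so v = 0 at t = 0 + (6)·(1 − 0)/(6 − -6) = 0.5 s.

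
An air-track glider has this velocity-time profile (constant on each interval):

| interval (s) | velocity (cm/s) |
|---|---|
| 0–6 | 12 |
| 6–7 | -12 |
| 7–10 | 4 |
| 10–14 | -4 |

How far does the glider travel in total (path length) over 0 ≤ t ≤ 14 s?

Distance (not displacement) is the total path length: add the absolute areas under v-t.
0–6 s: |12| × 6 = 72 cm
6–7 s: |-12| × 1 = 12 cm
7–10 s: |4| × 3 = 12 cm
10–14 s: |-4| × 4 = 16 cm
Total distance = 112 cm

112 cm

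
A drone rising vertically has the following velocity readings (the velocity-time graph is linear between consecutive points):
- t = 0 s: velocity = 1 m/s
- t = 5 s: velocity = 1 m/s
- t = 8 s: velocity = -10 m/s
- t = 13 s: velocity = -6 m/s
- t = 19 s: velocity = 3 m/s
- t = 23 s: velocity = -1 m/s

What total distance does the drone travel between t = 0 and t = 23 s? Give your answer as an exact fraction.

1733/22 m

Total distance travelled is ∫|v| dt — sum the magnitudes of each area piece.
0–5 s: |1| × 5 = 5 m
5–8 s: v = 0 at t = 58/11 s; triangle areas 3/22 + 150/11 = 303/22 m
8–13 s: |½(-10 + -6)(5)| = 40 m
13–19 s: v = 0 at t = 17 s; triangle areas 12 + 3 = 15 m
19–23 s: v = 0 at t = 22 s; triangle areas 4.5 + 0.5 = 5 m
Total distance = 1733/22 m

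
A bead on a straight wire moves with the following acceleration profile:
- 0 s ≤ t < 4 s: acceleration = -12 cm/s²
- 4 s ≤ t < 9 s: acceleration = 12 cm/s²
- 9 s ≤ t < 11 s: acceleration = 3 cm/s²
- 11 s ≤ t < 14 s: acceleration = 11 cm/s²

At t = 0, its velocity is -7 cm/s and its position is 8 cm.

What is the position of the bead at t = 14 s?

-142.5 cm

On each constant-a segment, Δv = aΔt and Δx = v₀Δt + ½aΔt²; chain segment to segment.
0–4 s: v starts -7 cm/s; Δx = -7·4 + ½·-12·4² = -124 cm; v ends -55 cm/s.
4–9 s: v starts -55 cm/s; Δx = -55·5 + ½·12·5² = -125 cm; v ends 5 cm/s.
9–11 s: v starts 5 cm/s; Δx = 5·2 + ½·3·2² = 16 cm; v ends 11 cm/s.
11–14 s: v starts 11 cm/s; Δx = 11·3 + ½·11·3² = 82.5 cm; v ends 44 cm/s.
x(14) = 8 + Σ Δx = -142.5 cm.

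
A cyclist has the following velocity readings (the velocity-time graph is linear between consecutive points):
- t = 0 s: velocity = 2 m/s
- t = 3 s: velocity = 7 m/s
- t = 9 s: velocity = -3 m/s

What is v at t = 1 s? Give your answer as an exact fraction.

11/3 m/s

On 0–3 s the graph is linear from 2 to 7 m/s: v(1) = 2 + (7 − 2)·(1 − 0)/(3 − 0) = 11/3 m/s.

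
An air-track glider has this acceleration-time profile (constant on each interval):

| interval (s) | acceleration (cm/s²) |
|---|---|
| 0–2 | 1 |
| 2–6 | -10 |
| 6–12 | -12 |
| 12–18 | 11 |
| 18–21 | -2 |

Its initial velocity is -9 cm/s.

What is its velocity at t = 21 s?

-59 cm/s

Δv equals the area under the a-t graph; then v = v₀ + Δv.
0–2 s: 1 × 2 = 2 cm/s
2–6 s: -10 × 4 = -40 cm/s
6–12 s: -12 × 6 = -72 cm/s
12–18 s: 11 × 6 = 66 cm/s
18–21 s: -2 × 3 = -6 cm/s
Δv = -50 cm/s, so v(21) = -9 + (-50) = -59 cm/s.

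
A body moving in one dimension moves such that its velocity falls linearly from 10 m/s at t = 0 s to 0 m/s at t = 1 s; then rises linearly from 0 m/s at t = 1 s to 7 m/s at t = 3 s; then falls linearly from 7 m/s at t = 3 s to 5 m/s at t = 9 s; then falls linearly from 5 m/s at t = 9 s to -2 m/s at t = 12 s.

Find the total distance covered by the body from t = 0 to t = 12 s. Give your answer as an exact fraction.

759/14 m

Total distance travelled is ∫|v| dt — sum the magnitudes of each area piece.
0–1 s: |½(10 + 0)(1)| = 5 m
1–3 s: |½(0 + 7)(2)| = 7 m
3–9 s: |½(7 + 5)(6)| = 36 m
9–12 s: v = 0 at t = 78/7 s; triangle areas 75/14 + 6/7 = 87/14 m
Total distance = 759/14 m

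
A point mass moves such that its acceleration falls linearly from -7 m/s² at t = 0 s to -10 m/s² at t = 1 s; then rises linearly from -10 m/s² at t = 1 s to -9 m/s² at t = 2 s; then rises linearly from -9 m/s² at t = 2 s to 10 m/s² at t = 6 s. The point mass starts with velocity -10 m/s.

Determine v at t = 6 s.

-26 m/s

Δv equals the area under the a-t graph; then v = v₀ + Δv.
0–1 s: ½(-7 + -10)(1) = -8.5 m/s
1–2 s: ½(-10 + -9)(1) = -9.5 m/s
2–6 s: ½(-9 + 10)(4) = 2 m/s
Δv = -16 m/s, so v(6) = -10 + (-16) = -26 m/s.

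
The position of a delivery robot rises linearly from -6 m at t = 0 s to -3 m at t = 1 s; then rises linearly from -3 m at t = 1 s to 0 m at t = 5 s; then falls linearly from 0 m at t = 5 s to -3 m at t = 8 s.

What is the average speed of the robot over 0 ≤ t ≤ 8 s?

1.125 m/s

Average speed = (total path length)/(elapsed time); on a piecewise-linear x-t graph the path length is Σ|Δx|.
0–1 s: |Δx| = |-3 − -6| = 3 m
1–5 s: |Δx| = |0 − -3| = 3 m
5–8 s: |Δx| = |-3 − 0| = 3 m
Total path = 9 m; average speed = 9/8 = 1.125 m/s.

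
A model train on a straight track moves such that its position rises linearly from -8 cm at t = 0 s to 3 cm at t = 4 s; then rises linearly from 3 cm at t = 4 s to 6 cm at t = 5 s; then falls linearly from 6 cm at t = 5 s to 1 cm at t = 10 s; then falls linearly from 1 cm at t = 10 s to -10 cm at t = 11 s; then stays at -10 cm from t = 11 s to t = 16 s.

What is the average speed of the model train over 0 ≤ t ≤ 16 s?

Average speed = (total path length)/(elapsed time); on a piecewise-linear x-t graph the path length is Σ|Δx|.
0–4 s: |Δx| = |3 − -8| = 11 cm
4–5 s: |Δx| = |6 − 3| = 3 cm
5–10 s: |Δx| = |1 − 6| = 5 cm
10–11 s: |Δx| = |-10 − 1| = 11 cm
11–16 s: |Δx| = |-10 − -10| = 0 cm
Total path = 30 cm; average speed = 30/16 = 1.875 cm/s.

1.875 cm/s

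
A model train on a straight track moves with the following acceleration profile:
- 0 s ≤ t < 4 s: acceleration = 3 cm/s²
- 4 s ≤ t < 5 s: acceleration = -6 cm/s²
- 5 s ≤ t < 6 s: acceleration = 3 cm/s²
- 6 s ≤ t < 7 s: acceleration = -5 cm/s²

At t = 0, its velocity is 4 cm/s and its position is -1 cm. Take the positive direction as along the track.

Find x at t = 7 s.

74 cm

On each constant-a segment, Δv = aΔt and Δx = v₀Δt + ½aΔt²; chain segment to segment.
0–4 s: v starts 4 cm/s; Δx = 4·4 + ½·3·4² = 40 cm; v ends 16 cm/s.
4–5 s: v starts 16 cm/s; Δx = 16·1 + ½·-6·1² = 13 cm; v ends 10 cm/s.
5–6 s: v starts 10 cm/s; Δx = 10·1 + ½·3·1² = 11.5 cm; v ends 13 cm/s.
6–7 s: v starts 13 cm/s; Δx = 13·1 + ½·-5·1² = 10.5 cm; v ends 8 cm/s.
x(7) = -1 + Σ Δx = 74 cm.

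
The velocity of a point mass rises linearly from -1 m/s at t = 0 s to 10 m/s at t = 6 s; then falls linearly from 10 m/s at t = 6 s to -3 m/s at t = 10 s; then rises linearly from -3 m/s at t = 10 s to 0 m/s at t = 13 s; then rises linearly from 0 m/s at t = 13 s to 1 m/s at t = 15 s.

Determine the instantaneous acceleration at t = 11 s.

1 m/s²

Acceleration is the slope of the v-t graph on 10–13 s: (0 − -3)/(13 − 10) = 1 m/s².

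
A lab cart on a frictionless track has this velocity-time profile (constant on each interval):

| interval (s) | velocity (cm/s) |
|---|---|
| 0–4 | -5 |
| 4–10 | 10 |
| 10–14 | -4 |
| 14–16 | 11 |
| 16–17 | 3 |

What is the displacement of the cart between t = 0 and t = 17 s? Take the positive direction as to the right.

Net displacement equals the area under the velocity-time graph (areas below the axis count negative).
0–4 s: -5 × 4 = -20 cm
4–10 s: 10 × 6 = 60 cm
10–14 s: -4 × 4 = -16 cm
14–16 s: 11 × 2 = 22 cm
16–17 s: 3 × 1 = 3 cm
Net displacement = 49 cm

49 cm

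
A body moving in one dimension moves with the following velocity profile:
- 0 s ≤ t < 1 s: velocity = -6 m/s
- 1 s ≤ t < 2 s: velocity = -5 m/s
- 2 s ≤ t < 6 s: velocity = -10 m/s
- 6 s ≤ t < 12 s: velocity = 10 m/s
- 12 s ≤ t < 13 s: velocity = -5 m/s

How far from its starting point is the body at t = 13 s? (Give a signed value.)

Displacement is the signed area under the v-t curve.
0–1 s: -6 × 1 = -6 m
1–2 s: -5 × 1 = -5 m
2–6 s: -10 × 4 = -40 m
6–12 s: 10 × 6 = 60 m
12–13 s: -5 × 1 = -5 m
Net displacement = 4 m

4 m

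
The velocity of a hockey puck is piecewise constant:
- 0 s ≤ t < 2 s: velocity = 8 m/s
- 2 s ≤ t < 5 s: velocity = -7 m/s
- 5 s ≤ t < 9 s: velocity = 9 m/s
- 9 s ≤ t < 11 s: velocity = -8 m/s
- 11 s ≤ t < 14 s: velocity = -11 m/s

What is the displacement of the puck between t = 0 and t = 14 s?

Net displacement equals the area under the velocity-time graph (areas below the axis count negative).
0–2 s: 8 × 2 = 16 m
2–5 s: -7 × 3 = -21 m
5–9 s: 9 × 4 = 36 m
9–11 s: -8 × 2 = -16 m
11–14 s: -11 × 3 = -33 m
Net displacement = -18 m

-18 m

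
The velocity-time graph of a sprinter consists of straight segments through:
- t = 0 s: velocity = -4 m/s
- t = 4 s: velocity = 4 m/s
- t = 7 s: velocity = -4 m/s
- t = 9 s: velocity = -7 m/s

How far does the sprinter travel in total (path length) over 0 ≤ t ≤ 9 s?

25 m

Distance (not displacement) is the total path length: add the absolute areas under v-t.
0–4 s: v = 0 at t = 2 s; triangle areas 4 + 4 = 8 m
4–7 s: v = 0 at t = 5.5 s; triangle areas 3 + 3 = 6 m
7–9 s: |½(-4 + -7)(2)| = 11 m
Total distance = 25 m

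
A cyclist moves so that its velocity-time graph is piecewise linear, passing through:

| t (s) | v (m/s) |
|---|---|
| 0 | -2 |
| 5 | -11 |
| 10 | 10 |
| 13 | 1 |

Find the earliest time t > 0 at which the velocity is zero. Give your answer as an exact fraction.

t = 160/21 s

v changes sign on 5–10 s (from -11 to 10); the graph is linear there, so v = 0 at t = 5 + (11)·(10 − 5)/(10 − -11) = 160/21 s.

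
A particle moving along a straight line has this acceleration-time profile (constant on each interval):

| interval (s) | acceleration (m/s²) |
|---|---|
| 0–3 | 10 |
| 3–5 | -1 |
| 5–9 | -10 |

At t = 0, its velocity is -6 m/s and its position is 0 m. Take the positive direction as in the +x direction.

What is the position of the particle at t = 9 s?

On each constant-a segment, Δv = aΔt and Δx = v₀Δt + ½aΔt²; chain segment to segment.
0–3 s: v starts -6 m/s; Δx = -6·3 + ½·10·3² = 27 m; v ends 24 m/s.
3–5 s: v starts 24 m/s; Δx = 24·2 + ½·-1·2² = 46 m; v ends 22 m/s.
5–9 s: v starts 22 m/s; Δx = 22·4 + ½·-10·4² = 8 m; v ends -18 m/s.
x(9) = 0 + Σ Δx = 81 m.

81 m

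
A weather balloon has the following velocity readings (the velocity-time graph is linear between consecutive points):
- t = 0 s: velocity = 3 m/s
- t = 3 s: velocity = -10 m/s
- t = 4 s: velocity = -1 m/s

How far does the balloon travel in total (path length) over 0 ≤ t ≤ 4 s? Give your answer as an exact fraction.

235/13 m

Distance (not displacement) is the total path length: add the absolute areas under v-t.
0–3 s: v = 0 at t = 9/13 s; triangle areas 27/26 + 150/13 = 327/26 m
3–4 s: |½(-10 + -1)(1)| = 5.5 m
Total distance = 235/13 m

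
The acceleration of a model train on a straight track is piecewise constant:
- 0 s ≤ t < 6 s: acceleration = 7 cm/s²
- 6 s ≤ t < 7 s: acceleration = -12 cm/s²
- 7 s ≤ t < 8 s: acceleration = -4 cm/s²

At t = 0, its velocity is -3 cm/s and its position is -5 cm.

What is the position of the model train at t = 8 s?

On each constant-a segment, Δv = aΔt and Δx = v₀Δt + ½aΔt²; chain segment to segment.
0–6 s: v starts -3 cm/s; Δx = -3·6 + ½·7·6² = 108 cm; v ends 39 cm/s.
6–7 s: v starts 39 cm/s; Δx = 39·1 + ½·-12·1² = 33 cm; v ends 27 cm/s.
7–8 s: v starts 27 cm/s; Δx = 27·1 + ½·-4·1² = 25 cm; v ends 23 cm/s.
x(8) = -5 + Σ Δx = 161 cm.

161 cm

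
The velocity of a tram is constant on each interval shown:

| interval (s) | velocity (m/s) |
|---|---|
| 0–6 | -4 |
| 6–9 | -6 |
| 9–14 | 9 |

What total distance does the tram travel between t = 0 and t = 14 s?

Distance (not displacement) is the total path length: add the absolute areas under v-t.
0–6 s: |-4| × 6 = 24 m
6–9 s: |-6| × 3 = 18 m
9–14 s: |9| × 5 = 45 m
Total distance = 87 m

87 m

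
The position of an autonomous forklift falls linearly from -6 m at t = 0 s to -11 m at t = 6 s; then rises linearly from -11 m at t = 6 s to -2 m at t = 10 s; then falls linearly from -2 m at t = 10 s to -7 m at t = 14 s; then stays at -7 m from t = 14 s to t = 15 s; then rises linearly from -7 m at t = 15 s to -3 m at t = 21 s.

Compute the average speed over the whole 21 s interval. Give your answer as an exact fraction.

23/21 m/s

Average speed = (total path length)/(elapsed time); on a piecewise-linear x-t graph the path length is Σ|Δx|.
0–6 s: |Δx| = |-11 − -6| = 5 m
6–10 s: |Δx| = |-2 − -11| = 9 m
10–14 s: |Δx| = |-7 − -2| = 5 m
14–15 s: |Δx| = |-7 − -7| = 0 m
15–21 s: |Δx| = |-3 − -7| = 4 m
Total path = 23 m; average speed = 23/21 = 23/21 m/s.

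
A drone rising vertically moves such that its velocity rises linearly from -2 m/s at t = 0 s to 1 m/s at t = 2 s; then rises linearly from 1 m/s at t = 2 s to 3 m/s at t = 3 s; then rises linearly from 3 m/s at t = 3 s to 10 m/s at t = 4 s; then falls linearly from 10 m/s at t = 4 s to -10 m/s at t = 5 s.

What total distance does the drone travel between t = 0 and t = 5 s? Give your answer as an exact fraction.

Total distance travelled is ∫|v| dt — sum the magnitudes of each area piece.
0–2 s: v = 0 at t = 4/3 s; triangle areas 4/3 + 1/3 = 5/3 m
2–3 s: |½(1 + 3)(1)| = 2 m
3–4 s: |½(3 + 10)(1)| = 6.5 m
4–5 s: v = 0 at t = 4.5 s; triangle areas 2.5 + 2.5 = 5 m
Total distance = 91/6 m

91/6 m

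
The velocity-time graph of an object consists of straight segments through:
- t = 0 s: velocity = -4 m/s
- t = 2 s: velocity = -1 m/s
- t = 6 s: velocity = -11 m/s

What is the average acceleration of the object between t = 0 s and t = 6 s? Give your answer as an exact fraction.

Average acceleration = Δv/Δt = (-11 − -4)/(6 − 0) = -7/6 m/s².

-7/6 m/s²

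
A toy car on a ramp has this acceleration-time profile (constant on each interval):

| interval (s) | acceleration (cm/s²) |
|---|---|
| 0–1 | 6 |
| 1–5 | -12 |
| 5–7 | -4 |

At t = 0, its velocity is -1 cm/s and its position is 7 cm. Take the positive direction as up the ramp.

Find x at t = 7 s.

On each constant-a segment, Δv = aΔt and Δx = v₀Δt + ½aΔt²; chain segment to segment.
0–1 s: v starts -1 cm/s; Δx = -1·1 + ½·6·1² = 2 cm; v ends 5 cm/s.
1–5 s: v starts 5 cm/s; Δx = 5·4 + ½·-12·4² = -76 cm; v ends -43 cm/s.
5–7 s: v starts -43 cm/s; Δx = -43·2 + ½·-4·2² = -94 cm; v ends -51 cm/s.
x(7) = 7 + Σ Δx = -161 cm.

-161 cm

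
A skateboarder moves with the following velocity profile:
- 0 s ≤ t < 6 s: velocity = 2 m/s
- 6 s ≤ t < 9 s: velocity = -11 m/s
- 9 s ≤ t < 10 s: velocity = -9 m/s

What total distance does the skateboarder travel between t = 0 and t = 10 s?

54 m

Total distance travelled is ∫|v| dt — sum the magnitudes of each area piece.
0–6 s: |2| × 6 = 12 m
6–9 s: |-11| × 3 = 33 m
9–10 s: |-9| × 1 = 9 m
Total distance = 54 m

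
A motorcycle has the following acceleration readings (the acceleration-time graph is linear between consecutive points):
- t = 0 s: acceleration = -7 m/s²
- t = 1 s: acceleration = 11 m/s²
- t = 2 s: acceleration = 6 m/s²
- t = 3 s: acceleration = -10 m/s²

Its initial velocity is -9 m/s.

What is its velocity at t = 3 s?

-0.5 m/s

Δv equals the area under the a-t graph; then v = v₀ + Δv.
0–1 s: ½(-7 + 11)(1) = 2 m/s
1–2 s: ½(11 + 6)(1) = 8.5 m/s
2–3 s: ½(6 + -10)(1) = -2 m/s
Δv = 8.5 m/s, so v(3) = -9 + (8.5) = -0.5 m/s.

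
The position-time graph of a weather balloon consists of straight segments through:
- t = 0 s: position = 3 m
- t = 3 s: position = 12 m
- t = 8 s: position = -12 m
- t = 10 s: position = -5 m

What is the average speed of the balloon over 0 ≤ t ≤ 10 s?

4 m/s

Average speed = (total path length)/(elapsed time); on a piecewise-linear x-t graph the path length is Σ|Δx|.
0–3 s: |Δx| = |12 − 3| = 9 m
3–8 s: |Δx| = |-12 − 12| = 24 m
8–10 s: |Δx| = |-5 − -12| = 7 m
Total path = 40 m; average speed = 40/10 = 4 m/s.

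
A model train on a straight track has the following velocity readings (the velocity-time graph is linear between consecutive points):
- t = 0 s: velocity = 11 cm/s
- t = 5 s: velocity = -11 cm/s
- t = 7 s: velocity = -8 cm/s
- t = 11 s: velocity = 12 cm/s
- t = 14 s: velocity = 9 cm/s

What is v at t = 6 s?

-9.5 cm/s

On 5–7 s the graph is linear from -11 to -8 cm/s: v(6) = -11 + (-8 − -11)·(6 − 5)/(7 − 5) = -9.5 cm/s.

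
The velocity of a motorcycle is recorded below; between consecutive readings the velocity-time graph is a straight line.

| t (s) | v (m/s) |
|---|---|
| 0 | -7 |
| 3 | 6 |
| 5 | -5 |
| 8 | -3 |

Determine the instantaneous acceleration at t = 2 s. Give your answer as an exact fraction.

13/3 m/s²

Acceleration is the slope of the v-t graph on 0–3 s: (6 − -7)/(3 − 0) = 13/3 m/s².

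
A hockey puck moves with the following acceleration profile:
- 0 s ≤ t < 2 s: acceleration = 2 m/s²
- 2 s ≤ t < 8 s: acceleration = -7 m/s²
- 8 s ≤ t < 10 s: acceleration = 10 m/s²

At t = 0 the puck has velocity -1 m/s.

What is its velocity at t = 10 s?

Δv equals the area under the a-t graph; then v = v₀ + Δv.
0–2 s: 2 × 2 = 4 m/s
2–8 s: -7 × 6 = -42 m/s
8–10 s: 10 × 2 = 20 m/s
Δv = -18 m/s, so v(10) = -1 + (-18) = -19 m/s.

-19 m/s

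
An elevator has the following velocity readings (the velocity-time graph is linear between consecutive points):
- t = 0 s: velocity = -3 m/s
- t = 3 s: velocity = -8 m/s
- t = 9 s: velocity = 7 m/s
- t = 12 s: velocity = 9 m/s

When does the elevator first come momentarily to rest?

t = 6.2 s

v changes sign on 3–9 s (from -8 to 7); the graph is linear there, so v = 0 at t = 3 + (8)·(9 − 3)/(7 − -8) = 6.2 s.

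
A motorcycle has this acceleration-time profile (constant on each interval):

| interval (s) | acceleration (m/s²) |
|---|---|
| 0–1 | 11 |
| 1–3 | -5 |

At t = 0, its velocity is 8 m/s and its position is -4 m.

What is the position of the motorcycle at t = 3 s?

On each constant-a segment, Δv = aΔt and Δx = v₀Δt + ½aΔt²; chain segment to segment.
0–1 s: v starts 8 m/s; Δx = 8·1 + ½·11·1² = 13.5 m; v ends 19 m/s.
1–3 s: v starts 19 m/s; Δx = 19·2 + ½·-5·2² = 28 m; v ends 9 m/s.
x(3) = -4 + Σ Δx = 37.5 m.

37.5 m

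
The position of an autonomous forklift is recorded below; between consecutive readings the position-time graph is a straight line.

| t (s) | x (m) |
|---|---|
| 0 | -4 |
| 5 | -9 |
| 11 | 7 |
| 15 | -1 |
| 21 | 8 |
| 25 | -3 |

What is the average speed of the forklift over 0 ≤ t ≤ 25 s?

1.96 m/s

Average speed = (total path length)/(elapsed time); on a piecewise-linear x-t graph the path length is Σ|Δx|.
0–5 s: |Δx| = |-9 − -4| = 5 m
5–11 s: |Δx| = |7 − -9| = 16 m
11–15 s: |Δx| = |-1 − 7| = 8 m
15–21 s: |Δx| = |8 − -1| = 9 m
21–25 s: |Δx| = |-3 − 8| = 11 m
Total path = 49 m; average speed = 49/25 = 1.96 m/s.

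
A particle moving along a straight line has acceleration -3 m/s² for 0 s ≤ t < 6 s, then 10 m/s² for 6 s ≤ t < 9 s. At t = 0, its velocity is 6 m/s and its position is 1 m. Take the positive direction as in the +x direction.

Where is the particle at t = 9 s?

-8 m

On each constant-a segment, Δv = aΔt and Δx = v₀Δt + ½aΔt²; chain segment to segment.
0–6 s: v starts 6 m/s; Δx = 6·6 + ½·-3·6² = -18 m; v ends -12 m/s.
6–9 s: v starts -12 m/s; Δx = -12·3 + ½·10·3² = 9 m; v ends 18 m/s.
x(9) = 1 + Σ Δx = -8 m.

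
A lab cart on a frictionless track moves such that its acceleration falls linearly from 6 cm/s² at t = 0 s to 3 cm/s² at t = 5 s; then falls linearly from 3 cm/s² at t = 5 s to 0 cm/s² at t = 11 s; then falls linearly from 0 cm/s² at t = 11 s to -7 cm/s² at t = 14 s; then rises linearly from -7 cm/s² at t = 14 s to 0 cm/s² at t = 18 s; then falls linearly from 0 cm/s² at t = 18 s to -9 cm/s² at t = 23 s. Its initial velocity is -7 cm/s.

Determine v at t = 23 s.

Δv equals the area under the a-t graph; then v = v₀ + Δv.
0–5 s: ½(6 + 3)(5) = 22.5 cm/s
5–11 s: ½(3 + 0)(6) = 9 cm/s
11–14 s: ½(0 + -7)(3) = -10.5 cm/s
14–18 s: ½(-7 + 0)(4) = -14 cm/s
18–23 s: ½(0 + -9)(5) = -22.5 cm/s
Δv = -15.5 cm/s, so v(23) = -7 + (-15.5) = -22.5 cm/s.

-22.5 cm/s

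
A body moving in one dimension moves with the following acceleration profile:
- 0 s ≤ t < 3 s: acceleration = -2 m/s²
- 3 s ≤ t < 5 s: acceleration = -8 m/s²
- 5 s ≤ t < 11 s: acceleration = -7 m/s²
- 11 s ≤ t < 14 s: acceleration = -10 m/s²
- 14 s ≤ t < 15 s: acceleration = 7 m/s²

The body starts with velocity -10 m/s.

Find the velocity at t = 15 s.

-97 m/s

Δv equals the area under the a-t graph; then v = v₀ + Δv.
0–3 s: -2 × 3 = -6 m/s
3–5 s: -8 × 2 = -16 m/s
5–11 s: -7 × 6 = -42 m/s
11–14 s: -10 × 3 = -30 m/s
14–15 s: 7 × 1 = 7 m/s
Δv = -87 m/s, so v(15) = -10 + (-87) = -97 m/s.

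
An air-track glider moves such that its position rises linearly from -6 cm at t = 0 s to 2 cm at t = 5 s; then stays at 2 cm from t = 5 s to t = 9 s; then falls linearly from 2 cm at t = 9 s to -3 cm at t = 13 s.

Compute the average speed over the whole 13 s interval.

1 cm/s

Average speed = (total path length)/(elapsed time); on a piecewise-linear x-t graph the path length is Σ|Δx|.
0–5 s: |Δx| = |2 − -6| = 8 cm
5–9 s: |Δx| = |2 − 2| = 0 cm
9–13 s: |Δx| = |-3 − 2| = 5 cm
Total path = 13 cm; average speed = 13/13 = 1 cm/s.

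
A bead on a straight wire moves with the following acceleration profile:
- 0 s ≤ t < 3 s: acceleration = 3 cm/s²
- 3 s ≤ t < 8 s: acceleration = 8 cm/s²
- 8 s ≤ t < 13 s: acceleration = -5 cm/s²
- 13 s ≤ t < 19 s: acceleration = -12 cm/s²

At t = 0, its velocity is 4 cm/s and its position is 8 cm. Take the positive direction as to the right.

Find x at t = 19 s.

On each constant-a segment, Δv = aΔt and Δx = v₀Δt + ½aΔt²; chain segment to segment.
0–3 s: v starts 4 cm/s; Δx = 4·3 + ½·3·3² = 25.5 cm; v ends 13 cm/s.
3–8 s: v starts 13 cm/s; Δx = 13·5 + ½·8·5² = 165 cm; v ends 53 cm/s.
8–13 s: v starts 53 cm/s; Δx = 53·5 + ½·-5·5² = 202.5 cm; v ends 28 cm/s.
13–19 s: v starts 28 cm/s; Δx = 28·6 + ½·-12·6² = -48 cm; v ends -44 cm/s.
x(19) = 8 + Σ Δx = 353 cm.

353 cm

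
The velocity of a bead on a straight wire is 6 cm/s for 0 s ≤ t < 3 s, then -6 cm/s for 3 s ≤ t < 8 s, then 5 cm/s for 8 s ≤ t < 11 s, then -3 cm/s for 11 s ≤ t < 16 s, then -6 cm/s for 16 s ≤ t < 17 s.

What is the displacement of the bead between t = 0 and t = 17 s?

-18 cm

Displacement is the signed area under the v-t curve.
0–3 s: 6 × 3 = 18 cm
3–8 s: -6 × 5 = -30 cm
8–11 s: 5 × 3 = 15 cm
11–16 s: -3 × 5 = -15 cm
16–17 s: -6 × 1 = -6 cm
Net displacement = -18 cm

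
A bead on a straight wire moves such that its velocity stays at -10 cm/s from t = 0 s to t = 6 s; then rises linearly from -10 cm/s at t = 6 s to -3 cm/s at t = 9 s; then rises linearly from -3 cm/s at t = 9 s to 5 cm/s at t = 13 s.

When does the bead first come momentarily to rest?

v changes sign on 9–13 s (from -3 to 5); the graph is linear there, so v = 0 at t = 9 + (3)·(13 − 9)/(5 − -3) = 10.5 s.

t = 10.5 s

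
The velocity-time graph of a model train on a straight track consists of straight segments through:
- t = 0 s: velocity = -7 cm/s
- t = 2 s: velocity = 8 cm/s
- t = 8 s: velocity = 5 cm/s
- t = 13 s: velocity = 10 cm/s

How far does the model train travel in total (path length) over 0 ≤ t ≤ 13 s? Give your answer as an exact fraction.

Total distance travelled is ∫|v| dt — sum the magnitudes of each area piece.
0–2 s: v = 0 at t = 14/15 s; triangle areas 49/15 + 64/15 = 113/15 cm
2–8 s: |½(8 + 5)(6)| = 39 cm
8–13 s: |½(5 + 10)(5)| = 37.5 cm
Total distance = 2521/30 cm

2521/30 cm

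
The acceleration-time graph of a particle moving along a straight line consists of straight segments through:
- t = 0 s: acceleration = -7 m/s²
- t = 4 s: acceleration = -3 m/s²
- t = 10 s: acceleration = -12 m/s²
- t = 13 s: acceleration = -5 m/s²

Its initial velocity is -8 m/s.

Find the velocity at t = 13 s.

Δv equals the area under the a-t graph; then v = v₀ + Δv.
0–4 s: ½(-7 + -3)(4) = -20 m/s
4–10 s: ½(-3 + -12)(6) = -45 m/s
10–13 s: ½(-12 + -5)(3) = -25.5 m/s
Δv = -90.5 m/s, so v(13) = -8 + (-90.5) = -98.5 m/s.

-98.5 m/s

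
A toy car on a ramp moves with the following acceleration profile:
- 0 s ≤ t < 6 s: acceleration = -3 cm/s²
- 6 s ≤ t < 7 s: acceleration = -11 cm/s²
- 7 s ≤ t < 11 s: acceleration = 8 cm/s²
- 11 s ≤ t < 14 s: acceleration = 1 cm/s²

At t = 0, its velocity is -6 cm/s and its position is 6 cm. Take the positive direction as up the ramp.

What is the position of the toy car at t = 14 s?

-194 cm

On each constant-a segment, Δv = aΔt and Δx = v₀Δt + ½aΔt²; chain segment to segment.
0–6 s: v starts -6 cm/s; Δx = -6·6 + ½·-3·6² = -90 cm; v ends -24 cm/s.
6–7 s: v starts -24 cm/s; Δx = -24·1 + ½·-11·1² = -29.5 cm; v ends -35 cm/s.
7–11 s: v starts -35 cm/s; Δx = -35·4 + ½·8·4² = -76 cm; v ends -3 cm/s.
11–14 s: v starts -3 cm/s; Δx = -3·3 + ½·1·3² = -4.5 cm; v ends 0 cm/s.
x(14) = 6 + Σ Δx = -194 cm.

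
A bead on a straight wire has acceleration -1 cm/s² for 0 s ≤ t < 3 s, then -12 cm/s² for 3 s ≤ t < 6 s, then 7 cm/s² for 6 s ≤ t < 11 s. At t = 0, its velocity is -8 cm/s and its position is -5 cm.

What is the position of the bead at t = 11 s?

-268 cm

On each constant-a segment, Δv = aΔt and Δx = v₀Δt + ½aΔt²; chain segment to segment.
0–3 s: v starts -8 cm/s; Δx = -8·3 + ½·-1·3² = -28.5 cm; v ends -11 cm/s.
3–6 s: v starts -11 cm/s; Δx = -11·3 + ½·-12·3² = -87 cm; v ends -47 cm/s.
6–11 s: v starts -47 cm/s; Δx = -47·5 + ½·7·5² = -147.5 cm; v ends -12 cm/s.
x(11) = -5 + Σ Δx = -268 cm.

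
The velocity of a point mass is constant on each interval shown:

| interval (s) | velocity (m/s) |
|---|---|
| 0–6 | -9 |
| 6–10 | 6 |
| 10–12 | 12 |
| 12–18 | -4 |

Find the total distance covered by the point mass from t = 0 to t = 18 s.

Total distance travelled is ∫|v| dt — sum the magnitudes of each area piece.
0–6 s: |-9| × 6 = 54 m
6–10 s: |6| × 4 = 24 m
10–12 s: |12| × 2 = 24 m
12–18 s: |-4| × 6 = 24 m
Total distance = 126 m

126 m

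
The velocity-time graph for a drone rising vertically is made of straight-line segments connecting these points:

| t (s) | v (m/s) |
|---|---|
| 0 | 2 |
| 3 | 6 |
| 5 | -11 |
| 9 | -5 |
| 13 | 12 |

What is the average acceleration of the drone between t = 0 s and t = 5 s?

-2.6 m/s²

Average acceleration = Δv/Δt = (-11 − 2)/(5 − 0) = -2.6 m/s².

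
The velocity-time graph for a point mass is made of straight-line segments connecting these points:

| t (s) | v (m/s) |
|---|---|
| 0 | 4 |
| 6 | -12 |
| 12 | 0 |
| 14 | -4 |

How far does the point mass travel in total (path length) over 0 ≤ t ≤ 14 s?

70 m

Distance (not displacement) is the total path length: add the absolute areas under v-t.
0–6 s: v = 0 at t = 1.5 s; triangle areas 3 + 27 = 30 m
6–12 s: |½(-12 + 0)(6)| = 36 m
12–14 s: |½(0 + -4)(2)| = 4 m
Total distance = 70 m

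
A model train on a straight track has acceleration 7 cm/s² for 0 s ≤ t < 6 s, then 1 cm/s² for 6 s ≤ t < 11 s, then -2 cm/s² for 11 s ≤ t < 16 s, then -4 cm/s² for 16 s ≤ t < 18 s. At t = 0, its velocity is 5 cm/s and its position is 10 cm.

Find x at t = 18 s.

724.5 cm

On each constant-a segment, Δv = aΔt and Δx = v₀Δt + ½aΔt²; chain segment to segment.
0–6 s: v starts 5 cm/s; Δx = 5·6 + ½·7·6² = 156 cm; v ends 47 cm/s.
6–11 s: v starts 47 cm/s; Δx = 47·5 + ½·1·5² = 247.5 cm; v ends 52 cm/s.
11–16 s: v starts 52 cm/s; Δx = 52·5 + ½·-2·5² = 235 cm; v ends 42 cm/s.
16–18 s: v starts 42 cm/s; Δx = 42·2 + ½·-4·2² = 76 cm; v ends 34 cm/s.
x(18) = 10 + Σ Δx = 724.5 cm.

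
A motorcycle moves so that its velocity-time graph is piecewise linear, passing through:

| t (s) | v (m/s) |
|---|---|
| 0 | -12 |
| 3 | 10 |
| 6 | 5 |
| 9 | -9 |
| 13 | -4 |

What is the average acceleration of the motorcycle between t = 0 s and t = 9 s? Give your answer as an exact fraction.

Average acceleration = Δv/Δt = (-9 − -12)/(9 − 0) = 1/3 m/s².

1/3 m/s²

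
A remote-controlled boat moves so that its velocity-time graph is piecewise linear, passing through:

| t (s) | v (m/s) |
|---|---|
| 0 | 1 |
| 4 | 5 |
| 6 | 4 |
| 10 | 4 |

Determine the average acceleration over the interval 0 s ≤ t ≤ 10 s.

0.3 m/s²

Average acceleration = Δv/Δt = (4 − 1)/(10 − 0) = 0.3 m/s².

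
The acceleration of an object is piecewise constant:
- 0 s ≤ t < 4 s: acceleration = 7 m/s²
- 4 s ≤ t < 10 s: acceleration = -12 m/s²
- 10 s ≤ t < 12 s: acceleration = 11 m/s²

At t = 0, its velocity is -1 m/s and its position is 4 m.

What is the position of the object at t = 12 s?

-66 m

On each constant-a segment, Δv = aΔt and Δx = v₀Δt + ½aΔt²; chain segment to segment.
0–4 s: v starts -1 m/s; Δx = -1·4 + ½·7·4² = 52 m; v ends 27 m/s.
4–10 s: v starts 27 m/s; Δx = 27·6 + ½·-12·6² = -54 m; v ends -45 m/s.
10–12 s: v starts -45 m/s; Δx = -45·2 + ½·11·2² = -68 m; v ends -23 m/s.
x(12) = 4 + Σ Δx = -66 m.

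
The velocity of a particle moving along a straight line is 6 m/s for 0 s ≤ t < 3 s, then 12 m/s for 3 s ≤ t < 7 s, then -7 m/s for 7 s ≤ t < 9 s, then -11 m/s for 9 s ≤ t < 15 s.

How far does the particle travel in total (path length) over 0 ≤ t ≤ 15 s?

146 m

Total distance travelled is ∫|v| dt — sum the magnitudes of each area piece.
0–3 s: |6| × 3 = 18 m
3–7 s: |12| × 4 = 48 m
7–9 s: |-7| × 2 = 14 m
9–15 s: |-11| × 6 = 66 m
Total distance = 146 m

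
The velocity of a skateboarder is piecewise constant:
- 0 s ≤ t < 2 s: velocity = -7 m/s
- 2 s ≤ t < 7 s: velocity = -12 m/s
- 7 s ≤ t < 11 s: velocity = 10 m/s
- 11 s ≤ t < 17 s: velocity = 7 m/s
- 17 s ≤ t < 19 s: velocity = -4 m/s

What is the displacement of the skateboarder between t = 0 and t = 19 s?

0 m

Net displacement equals the area under the velocity-time graph (areas below the axis count negative).
0–2 s: -7 × 2 = -14 m
2–7 s: -12 × 5 = -60 m
7–11 s: 10 × 4 = 40 m
11–17 s: 7 × 6 = 42 m
17–19 s: -4 × 2 = -8 m
Net displacement = 0 m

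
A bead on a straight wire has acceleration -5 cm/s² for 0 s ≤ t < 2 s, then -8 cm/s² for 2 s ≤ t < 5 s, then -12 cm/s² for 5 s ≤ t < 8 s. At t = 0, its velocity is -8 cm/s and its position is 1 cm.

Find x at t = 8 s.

-295 cm

On each constant-a segment, Δv = aΔt and Δx = v₀Δt + ½aΔt²; chain segment to segment.
0–2 s: v starts -8 cm/s; Δx = -8·2 + ½·-5·2² = -26 cm; v ends -18 cm/s.
2–5 s: v starts -18 cm/s; Δx = -18·3 + ½·-8·3² = -90 cm; v ends -42 cm/s.
5–8 s: v starts -42 cm/s; Δx = -42·3 + ½·-12·3² = -180 cm; v ends -78 cm/s.
x(8) = 1 + Σ Δx = -295 cm.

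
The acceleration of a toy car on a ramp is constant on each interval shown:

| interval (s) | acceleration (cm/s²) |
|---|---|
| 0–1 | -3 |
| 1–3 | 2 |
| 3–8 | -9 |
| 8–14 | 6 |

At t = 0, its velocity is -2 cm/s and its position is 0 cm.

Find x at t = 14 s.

-295 cm

On each constant-a segment, Δv = aΔt and Δx = v₀Δt + ½aΔt²; chain segment to segment.
0–1 s: v starts -2 cm/s; Δx = -2·1 + ½·-3·1² = -3.5 cm; v ends -5 cm/s.
1–3 s: v starts -5 cm/s; Δx = -5·2 + ½·2·2² = -6 cm; v ends -1 cm/s.
3–8 s: v starts -1 cm/s; Δx = -1·5 + ½·-9·5² = -117.5 cm; v ends -46 cm/s.
8–14 s: v starts -46 cm/s; Δx = -46·6 + ½·6·6² = -168 cm; v ends -10 cm/s.
x(14) = 0 + Σ Δx = -295 cm.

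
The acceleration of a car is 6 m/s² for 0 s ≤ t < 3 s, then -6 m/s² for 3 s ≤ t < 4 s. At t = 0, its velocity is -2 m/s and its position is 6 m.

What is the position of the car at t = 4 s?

40 m

On each constant-a segment, Δv = aΔt and Δx = v₀Δt + ½aΔt²; chain segment to segment.
0–3 s: v starts -2 m/s; Δx = -2·3 + ½·6·3² = 21 m; v ends 16 m/s.
3–4 s: v starts 16 m/s; Δx = 16·1 + ½·-6·1² = 13 m; v ends 10 m/s.
x(4) = 6 + Σ Δx = 40 m.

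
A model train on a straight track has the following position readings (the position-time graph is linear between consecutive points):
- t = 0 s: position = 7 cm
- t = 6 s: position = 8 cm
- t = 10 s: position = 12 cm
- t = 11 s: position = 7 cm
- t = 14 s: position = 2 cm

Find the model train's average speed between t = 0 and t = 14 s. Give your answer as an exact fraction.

15/14 cm/s

Average speed = (total path length)/(elapsed time); on a piecewise-linear x-t graph the path length is Σ|Δx|.
0–6 s: |Δx| = |8 − 7| = 1 cm
6–10 s: |Δx| = |12 − 8| = 4 cm
10–11 s: |Δx| = |7 − 12| = 5 cm
11–14 s: |Δx| = |2 − 7| = 5 cm
Total path = 15 cm; average speed = 15/14 = 15/14 cm/s.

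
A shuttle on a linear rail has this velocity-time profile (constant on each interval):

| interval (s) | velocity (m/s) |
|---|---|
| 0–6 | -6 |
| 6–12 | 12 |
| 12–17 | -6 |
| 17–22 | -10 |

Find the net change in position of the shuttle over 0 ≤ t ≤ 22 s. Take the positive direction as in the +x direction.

-44 m

Net displacement equals the area under the velocity-time graph (areas below the axis count negative).
0–6 s: -6 × 6 = -36 m
6–12 s: 12 × 6 = 72 m
12–17 s: -6 × 5 = -30 m
17–22 s: -10 × 5 = -50 m
Net displacement = -44 m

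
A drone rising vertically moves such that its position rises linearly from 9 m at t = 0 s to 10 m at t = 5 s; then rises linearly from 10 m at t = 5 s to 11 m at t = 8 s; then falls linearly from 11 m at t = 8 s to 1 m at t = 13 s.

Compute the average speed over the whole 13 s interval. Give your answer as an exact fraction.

12/13 m/s

Average speed = (total path length)/(elapsed time); on a piecewise-linear x-t graph the path length is Σ|Δx|.
0–5 s: |Δx| = |10 − 9| = 1 m
5–8 s: |Δx| = |11 − 10| = 1 m
8–13 s: |Δx| = |1 − 11| = 10 m
Total path = 12 m; average speed = 12/13 = 12/13 m/s.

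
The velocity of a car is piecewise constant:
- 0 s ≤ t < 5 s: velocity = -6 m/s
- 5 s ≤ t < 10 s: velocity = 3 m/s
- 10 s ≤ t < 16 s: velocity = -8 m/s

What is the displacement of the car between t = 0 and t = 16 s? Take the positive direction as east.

Net displacement equals the area under the velocity-time graph (areas below the axis count negative).
0–5 s: -6 × 5 = -30 m
5–10 s: 3 × 5 = 15 m
10–16 s: -8 × 6 = -48 m
Net displacement = -63 m

-63 m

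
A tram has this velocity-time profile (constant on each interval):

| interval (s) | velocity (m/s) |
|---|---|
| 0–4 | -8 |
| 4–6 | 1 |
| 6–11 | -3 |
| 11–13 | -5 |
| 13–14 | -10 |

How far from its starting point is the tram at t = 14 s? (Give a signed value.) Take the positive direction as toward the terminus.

-65 m

Displacement is the signed area under the v-t curve.
0–4 s: -8 × 4 = -32 m
4–6 s: 1 × 2 = 2 m
6–11 s: -3 × 5 = -15 m
11–13 s: -5 × 2 = -10 m
13–14 s: -10 × 1 = -10 m
Net displacement = -65 m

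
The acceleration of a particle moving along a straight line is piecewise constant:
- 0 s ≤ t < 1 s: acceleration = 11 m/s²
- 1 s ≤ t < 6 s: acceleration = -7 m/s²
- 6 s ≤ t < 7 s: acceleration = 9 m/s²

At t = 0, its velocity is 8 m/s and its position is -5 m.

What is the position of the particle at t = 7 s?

On each constant-a segment, Δv = aΔt and Δx = v₀Δt + ½aΔt²; chain segment to segment.
0–1 s: v starts 8 m/s; Δx = 8·1 + ½·11·1² = 13.5 m; v ends 19 m/s.
1–6 s: v starts 19 m/s; Δx = 19·5 + ½·-7·5² = 7.5 m; v ends -16 m/s.
6–7 s: v starts -16 m/s; Δx = -16·1 + ½·9·1² = -11.5 m; v ends -7 m/s.
x(7) = -5 + Σ Δx = 4.5 m.

4.5 m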